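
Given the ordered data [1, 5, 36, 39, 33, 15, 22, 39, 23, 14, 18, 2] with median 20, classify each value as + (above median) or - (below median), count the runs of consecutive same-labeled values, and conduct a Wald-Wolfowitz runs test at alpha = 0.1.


Step 1: Compute median = 20; label A = above, B = below.
Labels in order: BBAAABAAABBB  (n_A = 6, n_B = 6)
Step 2: Count runs R = 5.
Step 3: Under H0 (random ordering), E[R] = 2*n_A*n_B/(n_A+n_B) + 1 = 2*6*6/12 + 1 = 7.0000.
        Var[R] = 2*n_A*n_B*(2*n_A*n_B - n_A - n_B) / ((n_A+n_B)^2 * (n_A+n_B-1)) = 4320/1584 = 2.7273.
        SD[R] = 1.6514.
Step 4: Continuity-corrected z = (R + 0.5 - E[R]) / SD[R] = (5 + 0.5 - 7.0000) / 1.6514 = -0.9083.
Step 5: Two-sided p-value via normal approximation = 2*(1 - Phi(|z|)) = 0.363722.
Step 6: alpha = 0.1. fail to reject H0.

R = 5, z = -0.9083, p = 0.363722, fail to reject H0.


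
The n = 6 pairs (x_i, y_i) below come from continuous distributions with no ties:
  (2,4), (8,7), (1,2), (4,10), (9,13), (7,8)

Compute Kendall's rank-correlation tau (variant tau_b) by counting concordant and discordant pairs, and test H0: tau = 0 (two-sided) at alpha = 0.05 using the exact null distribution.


Step 1: Enumerate the 15 unordered pairs (i,j) with i<j and classify each by sign(x_j-x_i) * sign(y_j-y_i).
  (1,2):dx=+6,dy=+3->C; (1,3):dx=-1,dy=-2->C; (1,4):dx=+2,dy=+6->C; (1,5):dx=+7,dy=+9->C
  (1,6):dx=+5,dy=+4->C; (2,3):dx=-7,dy=-5->C; (2,4):dx=-4,dy=+3->D; (2,5):dx=+1,dy=+6->C
  (2,6):dx=-1,dy=+1->D; (3,4):dx=+3,dy=+8->C; (3,5):dx=+8,dy=+11->C; (3,6):dx=+6,dy=+6->C
  (4,5):dx=+5,dy=+3->C; (4,6):dx=+3,dy=-2->D; (5,6):dx=-2,dy=-5->C
Step 2: C = 12, D = 3, total pairs = 15.
Step 3: tau = (C - D)/(n(n-1)/2) = (12 - 3)/15 = 0.600000.
Step 4: Exact two-sided p-value (enumerate n! = 720 permutations of y under H0): p = 0.136111.
Step 5: alpha = 0.05. fail to reject H0.

tau_b = 0.6000 (C=12, D=3), p = 0.136111, fail to reject H0.


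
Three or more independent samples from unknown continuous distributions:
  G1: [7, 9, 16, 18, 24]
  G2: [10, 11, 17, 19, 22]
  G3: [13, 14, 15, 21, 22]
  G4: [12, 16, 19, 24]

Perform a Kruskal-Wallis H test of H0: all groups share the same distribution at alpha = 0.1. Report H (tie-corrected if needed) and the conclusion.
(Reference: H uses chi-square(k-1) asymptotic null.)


Step 1: Combine all N = 19 observations and assign midranks.
sorted (value, group, rank): (7,G1,1), (9,G1,2), (10,G2,3), (11,G2,4), (12,G4,5), (13,G3,6), (14,G3,7), (15,G3,8), (16,G1,9.5), (16,G4,9.5), (17,G2,11), (18,G1,12), (19,G2,13.5), (19,G4,13.5), (21,G3,15), (22,G2,16.5), (22,G3,16.5), (24,G1,18.5), (24,G4,18.5)
Step 2: Sum ranks within each group.
R_1 = 43 (n_1 = 5)
R_2 = 48 (n_2 = 5)
R_3 = 52.5 (n_3 = 5)
R_4 = 46.5 (n_4 = 4)
Step 3: H = 12/(N(N+1)) * sum(R_i^2/n_i) - 3(N+1)
     = 12/(19*20) * (43^2/5 + 48^2/5 + 52.5^2/5 + 46.5^2/4) - 3*20
     = 0.031579 * 1922.41 - 60
     = 0.707763.
Step 4: Ties present; correction factor C = 1 - 24/(19^3 - 19) = 0.996491. Corrected H = 0.707763 / 0.996491 = 0.710255.
Step 5: Under H0, H ~ chi^2(3); p-value = 0.870789.
Step 6: alpha = 0.1. fail to reject H0.

H = 0.7103, df = 3, p = 0.870789, fail to reject H0.


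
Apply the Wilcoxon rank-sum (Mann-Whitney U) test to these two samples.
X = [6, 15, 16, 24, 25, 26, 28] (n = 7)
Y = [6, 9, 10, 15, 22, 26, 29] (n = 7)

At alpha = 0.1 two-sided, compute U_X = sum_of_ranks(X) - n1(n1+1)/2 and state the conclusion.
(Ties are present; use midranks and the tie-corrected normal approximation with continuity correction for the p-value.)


Step 1: Combine and sort all 14 observations; assign midranks.
sorted (value, group): (6,X), (6,Y), (9,Y), (10,Y), (15,X), (15,Y), (16,X), (22,Y), (24,X), (25,X), (26,X), (26,Y), (28,X), (29,Y)
ranks: 6->1.5, 6->1.5, 9->3, 10->4, 15->5.5, 15->5.5, 16->7, 22->8, 24->9, 25->10, 26->11.5, 26->11.5, 28->13, 29->14
Step 2: Rank sum for X: R1 = 1.5 + 5.5 + 7 + 9 + 10 + 11.5 + 13 = 57.5.
Step 3: U_X = R1 - n1(n1+1)/2 = 57.5 - 7*8/2 = 57.5 - 28 = 29.5.
       U_Y = n1*n2 - U_X = 49 - 29.5 = 19.5.
Step 4: Ties are present, so use the tie-corrected normal approximation (with continuity correction) for the p-value.
Step 5: p-value = 0.564011; compare to alpha = 0.1. fail to reject H0.

U_X = 29.5, p = 0.564011, fail to reject H0 at alpha = 0.1.


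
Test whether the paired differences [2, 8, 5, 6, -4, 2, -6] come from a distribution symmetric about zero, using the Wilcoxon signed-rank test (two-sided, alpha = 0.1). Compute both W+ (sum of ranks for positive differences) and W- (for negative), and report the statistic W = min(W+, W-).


Step 1: Drop any zero differences (none here) and take |d_i|.
|d| = [2, 8, 5, 6, 4, 2, 6]
Step 2: Midrank |d_i| (ties get averaged ranks).
ranks: |2|->1.5, |8|->7, |5|->4, |6|->5.5, |4|->3, |2|->1.5, |6|->5.5
Step 3: Attach original signs; sum ranks with positive sign and with negative sign.
W+ = 1.5 + 7 + 4 + 5.5 + 1.5 = 19.5
W- = 3 + 5.5 = 8.5
(Check: W+ + W- = 28 should equal n(n+1)/2 = 28.)
Step 4: Test statistic W = min(W+, W-) = 8.5.
Step 5: Ties in |d|, so use the tie-corrected normal approximation.
        E[W] = n(n+1)/4 = 7*8/4 = 14.
        Tie groups: |d|=2 (t=2), |d|=6 (t=2); sum(t^3 - t) = 12.
        Var[W] = n(n+1)(2n+1)/24 - sum(t^3-t)/48 = 840/24 - 12/48 = 34.75.
        z = (W - E[W]) / sqrt(Var[W]) = (8.5 - 14) / 5.8949 = -0.9330.
        Two-sided p = 2*Phi(z) = 0.350816.
Step 6: alpha = 0.1. fail to reject H0.

W+ = 19.5, W- = 8.5, W = min = 8.5, p = 0.350816, fail to reject H0.


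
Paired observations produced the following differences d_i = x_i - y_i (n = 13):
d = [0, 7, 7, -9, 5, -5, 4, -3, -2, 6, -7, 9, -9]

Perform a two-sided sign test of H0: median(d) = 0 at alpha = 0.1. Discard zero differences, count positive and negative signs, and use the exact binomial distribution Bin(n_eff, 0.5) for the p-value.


Step 1: Discard zero differences. Original n = 13; n_eff = number of nonzero differences = 12.
Nonzero differences (with sign): +7, +7, -9, +5, -5, +4, -3, -2, +6, -7, +9, -9
Step 2: Count signs: positive = 6, negative = 6.
Step 3: Under H0: P(positive) = 0.5, so the number of positives S ~ Bin(12, 0.5).
Step 4: Two-sided exact p-value = sum of Bin(12,0.5) probabilities at or below the observed probability = 1.000000.
Step 5: alpha = 0.1. fail to reject H0.

n_eff = 12, pos = 6, neg = 6, p = 1.000000, fail to reject H0.


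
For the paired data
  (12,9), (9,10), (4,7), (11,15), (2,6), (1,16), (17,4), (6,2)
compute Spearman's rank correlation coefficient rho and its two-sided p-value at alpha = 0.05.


Step 1: Rank x and y separately (midranks; no ties here).
rank(x): 12->7, 9->5, 4->3, 11->6, 2->2, 1->1, 17->8, 6->4
rank(y): 9->5, 10->6, 7->4, 15->7, 6->3, 16->8, 4->2, 2->1
Step 2: d_i = R_x(i) - R_y(i); compute d_i^2.
  (7-5)^2=4, (5-6)^2=1, (3-4)^2=1, (6-7)^2=1, (2-3)^2=1, (1-8)^2=49, (8-2)^2=36, (4-1)^2=9
sum(d^2) = 102.
Step 3: rho = 1 - 6*102 / (8*(8^2 - 1)) = 1 - 612/504 = -0.214286.
Step 4: Under H0, t = rho * sqrt((n-2)/(1-rho^2)) = -0.5374 ~ t(6).
Step 5: Two-sided p-value from the t-distribution with 6 df = 0.610344.
Step 6: alpha = 0.05. fail to reject H0.

rho = -0.2143, p = 0.610344, fail to reject H0 at alpha = 0.05.


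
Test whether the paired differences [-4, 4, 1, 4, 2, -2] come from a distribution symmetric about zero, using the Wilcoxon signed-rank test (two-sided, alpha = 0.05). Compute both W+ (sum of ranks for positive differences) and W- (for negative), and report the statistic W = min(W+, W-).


Step 1: Drop any zero differences (none here) and take |d_i|.
|d| = [4, 4, 1, 4, 2, 2]
Step 2: Midrank |d_i| (ties get averaged ranks).
ranks: |4|->5, |4|->5, |1|->1, |4|->5, |2|->2.5, |2|->2.5
Step 3: Attach original signs; sum ranks with positive sign and with negative sign.
W+ = 5 + 1 + 5 + 2.5 = 13.5
W- = 5 + 2.5 = 7.5
(Check: W+ + W- = 21 should equal n(n+1)/2 = 21.)
Step 4: Test statistic W = min(W+, W-) = 7.5.
Step 5: Ties in |d|, so use the tie-corrected normal approximation.
        E[W] = n(n+1)/4 = 6*7/4 = 10.5.
        Tie groups: |d|=2 (t=2), |d|=4 (t=3); sum(t^3 - t) = 30.
        Var[W] = n(n+1)(2n+1)/24 - sum(t^3-t)/48 = 546/24 - 30/48 = 22.125.
        z = (W - E[W]) / sqrt(Var[W]) = (7.5 - 10.5) / 4.7037 = -0.6378.
        Two-sided p = 2*Phi(z) = 0.523609.
Step 6: alpha = 0.05. fail to reject H0.

W+ = 13.5, W- = 7.5, W = min = 7.5, p = 0.523609, fail to reject H0.


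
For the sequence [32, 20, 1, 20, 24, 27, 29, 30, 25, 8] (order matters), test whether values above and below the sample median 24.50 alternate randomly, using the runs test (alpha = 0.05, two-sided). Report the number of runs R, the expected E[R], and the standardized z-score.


Step 1: Compute median = 24.50; label A = above, B = below.
Labels in order: ABBBBAAAAB  (n_A = 5, n_B = 5)
Step 2: Count runs R = 4.
Step 3: Under H0 (random ordering), E[R] = 2*n_A*n_B/(n_A+n_B) + 1 = 2*5*5/10 + 1 = 6.0000.
        Var[R] = 2*n_A*n_B*(2*n_A*n_B - n_A - n_B) / ((n_A+n_B)^2 * (n_A+n_B-1)) = 2000/900 = 2.2222.
        SD[R] = 1.4907.
Step 4: Continuity-corrected z = (R + 0.5 - E[R]) / SD[R] = (4 + 0.5 - 6.0000) / 1.4907 = -1.0062.
Step 5: Two-sided p-value via normal approximation = 2*(1 - Phi(|z|)) = 0.314305.
Step 6: alpha = 0.05. fail to reject H0.

R = 4, z = -1.0062, p = 0.314305, fail to reject H0.


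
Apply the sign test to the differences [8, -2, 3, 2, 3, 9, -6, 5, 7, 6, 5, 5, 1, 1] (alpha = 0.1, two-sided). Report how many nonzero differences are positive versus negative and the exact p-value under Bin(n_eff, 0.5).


Step 1: Discard zero differences. Original n = 14; n_eff = number of nonzero differences = 14.
Nonzero differences (with sign): +8, -2, +3, +2, +3, +9, -6, +5, +7, +6, +5, +5, +1, +1
Step 2: Count signs: positive = 12, negative = 2.
Step 3: Under H0: P(positive) = 0.5, so the number of positives S ~ Bin(14, 0.5).
Step 4: Two-sided exact p-value = sum of Bin(14,0.5) probabilities at or below the observed probability = 0.012939.
Step 5: alpha = 0.1. reject H0.

n_eff = 14, pos = 12, neg = 2, p = 0.012939, reject H0.


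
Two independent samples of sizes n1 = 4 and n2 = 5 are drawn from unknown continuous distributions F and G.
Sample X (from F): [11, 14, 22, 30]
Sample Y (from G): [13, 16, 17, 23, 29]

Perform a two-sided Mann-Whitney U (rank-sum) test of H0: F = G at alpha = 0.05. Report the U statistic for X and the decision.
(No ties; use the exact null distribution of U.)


Step 1: Combine and sort all 9 observations; assign midranks.
sorted (value, group): (11,X), (13,Y), (14,X), (16,Y), (17,Y), (22,X), (23,Y), (29,Y), (30,X)
ranks: 11->1, 13->2, 14->3, 16->4, 17->5, 22->6, 23->7, 29->8, 30->9
Step 2: Rank sum for X: R1 = 1 + 3 + 6 + 9 = 19.
Step 3: U_X = R1 - n1(n1+1)/2 = 19 - 4*5/2 = 19 - 10 = 9.
       U_Y = n1*n2 - U_X = 20 - 9 = 11.
Step 4: No ties, so the exact null distribution of U (based on enumerating the C(9,4) = 126 equally likely rank assignments) gives the two-sided p-value.
Step 5: p-value = 0.904762; compare to alpha = 0.05. fail to reject H0.

U_X = 9, p = 0.904762, fail to reject H0 at alpha = 0.05.


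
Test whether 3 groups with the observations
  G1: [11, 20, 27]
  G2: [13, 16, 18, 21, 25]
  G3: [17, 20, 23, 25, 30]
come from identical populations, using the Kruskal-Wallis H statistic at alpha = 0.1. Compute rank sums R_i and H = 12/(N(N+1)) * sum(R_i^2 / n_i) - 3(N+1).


Step 1: Combine all N = 13 observations and assign midranks.
sorted (value, group, rank): (11,G1,1), (13,G2,2), (16,G2,3), (17,G3,4), (18,G2,5), (20,G1,6.5), (20,G3,6.5), (21,G2,8), (23,G3,9), (25,G2,10.5), (25,G3,10.5), (27,G1,12), (30,G3,13)
Step 2: Sum ranks within each group.
R_1 = 19.5 (n_1 = 3)
R_2 = 28.5 (n_2 = 5)
R_3 = 43 (n_3 = 5)
Step 3: H = 12/(N(N+1)) * sum(R_i^2/n_i) - 3(N+1)
     = 12/(13*14) * (19.5^2/3 + 28.5^2/5 + 43^2/5) - 3*14
     = 0.065934 * 659 - 42
     = 1.450549.
Step 4: Ties present; correction factor C = 1 - 12/(13^3 - 13) = 0.994505. Corrected H = 1.450549 / 0.994505 = 1.458564.
Step 5: Under H0, H ~ chi^2(2); p-value = 0.482255.
Step 6: alpha = 0.1. fail to reject H0.

H = 1.4586, df = 2, p = 0.482255, fail to reject H0.


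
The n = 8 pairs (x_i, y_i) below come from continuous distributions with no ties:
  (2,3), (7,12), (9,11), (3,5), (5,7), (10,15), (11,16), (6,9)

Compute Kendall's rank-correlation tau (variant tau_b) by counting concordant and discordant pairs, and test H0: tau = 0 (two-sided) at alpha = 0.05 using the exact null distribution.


Step 1: Enumerate the 28 unordered pairs (i,j) with i<j and classify each by sign(x_j-x_i) * sign(y_j-y_i).
  (1,2):dx=+5,dy=+9->C; (1,3):dx=+7,dy=+8->C; (1,4):dx=+1,dy=+2->C; (1,5):dx=+3,dy=+4->C
  (1,6):dx=+8,dy=+12->C; (1,7):dx=+9,dy=+13->C; (1,8):dx=+4,dy=+6->C; (2,3):dx=+2,dy=-1->D
  (2,4):dx=-4,dy=-7->C; (2,5):dx=-2,dy=-5->C; (2,6):dx=+3,dy=+3->C; (2,7):dx=+4,dy=+4->C
  (2,8):dx=-1,dy=-3->C; (3,4):dx=-6,dy=-6->C; (3,5):dx=-4,dy=-4->C; (3,6):dx=+1,dy=+4->C
  (3,7):dx=+2,dy=+5->C; (3,8):dx=-3,dy=-2->C; (4,5):dx=+2,dy=+2->C; (4,6):dx=+7,dy=+10->C
  (4,7):dx=+8,dy=+11->C; (4,8):dx=+3,dy=+4->C; (5,6):dx=+5,dy=+8->C; (5,7):dx=+6,dy=+9->C
  (5,8):dx=+1,dy=+2->C; (6,7):dx=+1,dy=+1->C; (6,8):dx=-4,dy=-6->C; (7,8):dx=-5,dy=-7->C
Step 2: C = 27, D = 1, total pairs = 28.
Step 3: tau = (C - D)/(n(n-1)/2) = (27 - 1)/28 = 0.928571.
Step 4: Exact two-sided p-value (enumerate n! = 40320 permutations of y under H0): p = 0.000397.
Step 5: alpha = 0.05. reject H0.

tau_b = 0.9286 (C=27, D=1), p = 0.000397, reject H0.


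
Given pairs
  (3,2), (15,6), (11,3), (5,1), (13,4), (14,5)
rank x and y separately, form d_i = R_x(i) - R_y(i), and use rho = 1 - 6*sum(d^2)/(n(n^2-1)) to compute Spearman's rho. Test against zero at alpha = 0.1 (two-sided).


Step 1: Rank x and y separately (midranks; no ties here).
rank(x): 3->1, 15->6, 11->3, 5->2, 13->4, 14->5
rank(y): 2->2, 6->6, 3->3, 1->1, 4->4, 5->5
Step 2: d_i = R_x(i) - R_y(i); compute d_i^2.
  (1-2)^2=1, (6-6)^2=0, (3-3)^2=0, (2-1)^2=1, (4-4)^2=0, (5-5)^2=0
sum(d^2) = 2.
Step 3: rho = 1 - 6*2 / (6*(6^2 - 1)) = 1 - 12/210 = 0.942857.
Step 4: Under H0, t = rho * sqrt((n-2)/(1-rho^2)) = 5.6595 ~ t(4).
Step 5: Two-sided p-value from the t-distribution with 4 df = 0.004805.
Step 6: alpha = 0.1. reject H0.

rho = 0.9429, p = 0.004805, reject H0 at alpha = 0.1.


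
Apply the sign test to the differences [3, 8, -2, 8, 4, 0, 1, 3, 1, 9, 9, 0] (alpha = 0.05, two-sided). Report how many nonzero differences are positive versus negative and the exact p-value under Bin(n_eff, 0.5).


Step 1: Discard zero differences. Original n = 12; n_eff = number of nonzero differences = 10.
Nonzero differences (with sign): +3, +8, -2, +8, +4, +1, +3, +1, +9, +9
Step 2: Count signs: positive = 9, negative = 1.
Step 3: Under H0: P(positive) = 0.5, so the number of positives S ~ Bin(10, 0.5).
Step 4: Two-sided exact p-value = sum of Bin(10,0.5) probabilities at or below the observed probability = 0.021484.
Step 5: alpha = 0.05. reject H0.

n_eff = 10, pos = 9, neg = 1, p = 0.021484, reject H0.


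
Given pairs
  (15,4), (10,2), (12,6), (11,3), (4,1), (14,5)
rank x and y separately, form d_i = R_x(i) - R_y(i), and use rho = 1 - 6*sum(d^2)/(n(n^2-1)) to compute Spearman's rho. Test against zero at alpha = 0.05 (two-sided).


Step 1: Rank x and y separately (midranks; no ties here).
rank(x): 15->6, 10->2, 12->4, 11->3, 4->1, 14->5
rank(y): 4->4, 2->2, 6->6, 3->3, 1->1, 5->5
Step 2: d_i = R_x(i) - R_y(i); compute d_i^2.
  (6-4)^2=4, (2-2)^2=0, (4-6)^2=4, (3-3)^2=0, (1-1)^2=0, (5-5)^2=0
sum(d^2) = 8.
Step 3: rho = 1 - 6*8 / (6*(6^2 - 1)) = 1 - 48/210 = 0.771429.
Step 4: Under H0, t = rho * sqrt((n-2)/(1-rho^2)) = 2.4247 ~ t(4).
Step 5: Two-sided p-value from the t-distribution with 4 df = 0.072397.
Step 6: alpha = 0.05. fail to reject H0.

rho = 0.7714, p = 0.072397, fail to reject H0 at alpha = 0.05.


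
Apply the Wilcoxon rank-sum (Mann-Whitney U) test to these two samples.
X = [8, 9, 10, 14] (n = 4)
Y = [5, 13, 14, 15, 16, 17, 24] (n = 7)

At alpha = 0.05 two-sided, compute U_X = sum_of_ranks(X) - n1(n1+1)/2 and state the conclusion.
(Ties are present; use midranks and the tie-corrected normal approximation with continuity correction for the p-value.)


Step 1: Combine and sort all 11 observations; assign midranks.
sorted (value, group): (5,Y), (8,X), (9,X), (10,X), (13,Y), (14,X), (14,Y), (15,Y), (16,Y), (17,Y), (24,Y)
ranks: 5->1, 8->2, 9->3, 10->4, 13->5, 14->6.5, 14->6.5, 15->8, 16->9, 17->10, 24->11
Step 2: Rank sum for X: R1 = 2 + 3 + 4 + 6.5 = 15.5.
Step 3: U_X = R1 - n1(n1+1)/2 = 15.5 - 4*5/2 = 15.5 - 10 = 5.5.
       U_Y = n1*n2 - U_X = 28 - 5.5 = 22.5.
Step 4: Ties are present, so use the tie-corrected normal approximation (with continuity correction) for the p-value.
Step 5: p-value = 0.129695; compare to alpha = 0.05. fail to reject H0.

U_X = 5.5, p = 0.129695, fail to reject H0 at alpha = 0.05.


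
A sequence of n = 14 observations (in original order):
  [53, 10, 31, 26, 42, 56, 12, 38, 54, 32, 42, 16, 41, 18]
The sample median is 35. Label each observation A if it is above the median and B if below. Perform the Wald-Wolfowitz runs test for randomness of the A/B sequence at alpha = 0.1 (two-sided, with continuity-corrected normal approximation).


Step 1: Compute median = 35; label A = above, B = below.
Labels in order: ABBBAABAABABAB  (n_A = 7, n_B = 7)
Step 2: Count runs R = 10.
Step 3: Under H0 (random ordering), E[R] = 2*n_A*n_B/(n_A+n_B) + 1 = 2*7*7/14 + 1 = 8.0000.
        Var[R] = 2*n_A*n_B*(2*n_A*n_B - n_A - n_B) / ((n_A+n_B)^2 * (n_A+n_B-1)) = 8232/2548 = 3.2308.
        SD[R] = 1.7974.
Step 4: Continuity-corrected z = (R - 0.5 - E[R]) / SD[R] = (10 - 0.5 - 8.0000) / 1.7974 = 0.8345.
Step 5: Two-sided p-value via normal approximation = 2*(1 - Phi(|z|)) = 0.403986.
Step 6: alpha = 0.1. fail to reject H0.

R = 10, z = 0.8345, p = 0.403986, fail to reject H0.


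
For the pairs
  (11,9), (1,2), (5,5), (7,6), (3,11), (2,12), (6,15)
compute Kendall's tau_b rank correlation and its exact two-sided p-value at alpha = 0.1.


Step 1: Enumerate the 21 unordered pairs (i,j) with i<j and classify each by sign(x_j-x_i) * sign(y_j-y_i).
  (1,2):dx=-10,dy=-7->C; (1,3):dx=-6,dy=-4->C; (1,4):dx=-4,dy=-3->C; (1,5):dx=-8,dy=+2->D
  (1,6):dx=-9,dy=+3->D; (1,7):dx=-5,dy=+6->D; (2,3):dx=+4,dy=+3->C; (2,4):dx=+6,dy=+4->C
  (2,5):dx=+2,dy=+9->C; (2,6):dx=+1,dy=+10->C; (2,7):dx=+5,dy=+13->C; (3,4):dx=+2,dy=+1->C
  (3,5):dx=-2,dy=+6->D; (3,6):dx=-3,dy=+7->D; (3,7):dx=+1,dy=+10->C; (4,5):dx=-4,dy=+5->D
  (4,6):dx=-5,dy=+6->D; (4,7):dx=-1,dy=+9->D; (5,6):dx=-1,dy=+1->D; (5,7):dx=+3,dy=+4->C
  (6,7):dx=+4,dy=+3->C
Step 2: C = 12, D = 9, total pairs = 21.
Step 3: tau = (C - D)/(n(n-1)/2) = (12 - 9)/21 = 0.142857.
Step 4: Exact two-sided p-value (enumerate n! = 5040 permutations of y under H0): p = 0.772619.
Step 5: alpha = 0.1. fail to reject H0.

tau_b = 0.1429 (C=12, D=9), p = 0.772619, fail to reject H0.


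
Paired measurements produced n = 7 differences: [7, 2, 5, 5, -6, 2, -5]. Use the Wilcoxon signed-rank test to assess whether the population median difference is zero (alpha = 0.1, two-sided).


Step 1: Drop any zero differences (none here) and take |d_i|.
|d| = [7, 2, 5, 5, 6, 2, 5]
Step 2: Midrank |d_i| (ties get averaged ranks).
ranks: |7|->7, |2|->1.5, |5|->4, |5|->4, |6|->6, |2|->1.5, |5|->4
Step 3: Attach original signs; sum ranks with positive sign and with negative sign.
W+ = 7 + 1.5 + 4 + 4 + 1.5 = 18
W- = 6 + 4 = 10
(Check: W+ + W- = 28 should equal n(n+1)/2 = 28.)
Step 4: Test statistic W = min(W+, W-) = 10.
Step 5: Ties in |d|, so use the tie-corrected normal approximation.
        E[W] = n(n+1)/4 = 7*8/4 = 14.
        Tie groups: |d|=2 (t=2), |d|=5 (t=3); sum(t^3 - t) = 30.
        Var[W] = n(n+1)(2n+1)/24 - sum(t^3-t)/48 = 840/24 - 30/48 = 34.375.
        z = (W - E[W]) / sqrt(Var[W]) = (10 - 14) / 5.8630 = -0.6822.
        Two-sided p = 2*Phi(z) = 0.495086.
Step 6: alpha = 0.1. fail to reject H0.

W+ = 18, W- = 10, W = min = 10, p = 0.495086, fail to reject H0.


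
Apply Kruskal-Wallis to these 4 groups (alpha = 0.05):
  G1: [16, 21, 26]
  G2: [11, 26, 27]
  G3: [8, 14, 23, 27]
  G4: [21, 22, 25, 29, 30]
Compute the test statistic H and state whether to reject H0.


Step 1: Combine all N = 15 observations and assign midranks.
sorted (value, group, rank): (8,G3,1), (11,G2,2), (14,G3,3), (16,G1,4), (21,G1,5.5), (21,G4,5.5), (22,G4,7), (23,G3,8), (25,G4,9), (26,G1,10.5), (26,G2,10.5), (27,G2,12.5), (27,G3,12.5), (29,G4,14), (30,G4,15)
Step 2: Sum ranks within each group.
R_1 = 20 (n_1 = 3)
R_2 = 25 (n_2 = 3)
R_3 = 24.5 (n_3 = 4)
R_4 = 50.5 (n_4 = 5)
Step 3: H = 12/(N(N+1)) * sum(R_i^2/n_i) - 3(N+1)
     = 12/(15*16) * (20^2/3 + 25^2/3 + 24.5^2/4 + 50.5^2/5) - 3*16
     = 0.050000 * 1001.78 - 48
     = 2.088958.
Step 4: Ties present; correction factor C = 1 - 18/(15^3 - 15) = 0.994643. Corrected H = 2.088958 / 0.994643 = 2.100209.
Step 5: Under H0, H ~ chi^2(3); p-value = 0.551870.
Step 6: alpha = 0.05. fail to reject H0.

H = 2.1002, df = 3, p = 0.551870, fail to reject H0.


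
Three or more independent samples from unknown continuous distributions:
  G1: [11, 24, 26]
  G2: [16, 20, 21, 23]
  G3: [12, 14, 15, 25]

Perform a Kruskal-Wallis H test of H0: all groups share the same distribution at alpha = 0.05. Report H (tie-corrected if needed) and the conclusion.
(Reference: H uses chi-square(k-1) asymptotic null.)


Step 1: Combine all N = 11 observations and assign midranks.
sorted (value, group, rank): (11,G1,1), (12,G3,2), (14,G3,3), (15,G3,4), (16,G2,5), (20,G2,6), (21,G2,7), (23,G2,8), (24,G1,9), (25,G3,10), (26,G1,11)
Step 2: Sum ranks within each group.
R_1 = 21 (n_1 = 3)
R_2 = 26 (n_2 = 4)
R_3 = 19 (n_3 = 4)
Step 3: H = 12/(N(N+1)) * sum(R_i^2/n_i) - 3(N+1)
     = 12/(11*12) * (21^2/3 + 26^2/4 + 19^2/4) - 3*12
     = 0.090909 * 406.25 - 36
     = 0.931818.
Step 4: No ties, so H is used without correction.
Step 5: Under H0, H ~ chi^2(2); p-value = 0.627564.
Step 6: alpha = 0.05. fail to reject H0.

H = 0.9318, df = 2, p = 0.627564, fail to reject H0.


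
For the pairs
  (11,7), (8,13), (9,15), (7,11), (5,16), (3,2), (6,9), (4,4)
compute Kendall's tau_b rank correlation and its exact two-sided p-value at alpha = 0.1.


Step 1: Enumerate the 28 unordered pairs (i,j) with i<j and classify each by sign(x_j-x_i) * sign(y_j-y_i).
  (1,2):dx=-3,dy=+6->D; (1,3):dx=-2,dy=+8->D; (1,4):dx=-4,dy=+4->D; (1,5):dx=-6,dy=+9->D
  (1,6):dx=-8,dy=-5->C; (1,7):dx=-5,dy=+2->D; (1,8):dx=-7,dy=-3->C; (2,3):dx=+1,dy=+2->C
  (2,4):dx=-1,dy=-2->C; (2,5):dx=-3,dy=+3->D; (2,6):dx=-5,dy=-11->C; (2,7):dx=-2,dy=-4->C
  (2,8):dx=-4,dy=-9->C; (3,4):dx=-2,dy=-4->C; (3,5):dx=-4,dy=+1->D; (3,6):dx=-6,dy=-13->C
  (3,7):dx=-3,dy=-6->C; (3,8):dx=-5,dy=-11->C; (4,5):dx=-2,dy=+5->D; (4,6):dx=-4,dy=-9->C
  (4,7):dx=-1,dy=-2->C; (4,8):dx=-3,dy=-7->C; (5,6):dx=-2,dy=-14->C; (5,7):dx=+1,dy=-7->D
  (5,8):dx=-1,dy=-12->C; (6,7):dx=+3,dy=+7->C; (6,8):dx=+1,dy=+2->C; (7,8):dx=-2,dy=-5->C
Step 2: C = 19, D = 9, total pairs = 28.
Step 3: tau = (C - D)/(n(n-1)/2) = (19 - 9)/28 = 0.357143.
Step 4: Exact two-sided p-value (enumerate n! = 40320 permutations of y under H0): p = 0.275099.
Step 5: alpha = 0.1. fail to reject H0.

tau_b = 0.3571 (C=19, D=9), p = 0.275099, fail to reject H0.


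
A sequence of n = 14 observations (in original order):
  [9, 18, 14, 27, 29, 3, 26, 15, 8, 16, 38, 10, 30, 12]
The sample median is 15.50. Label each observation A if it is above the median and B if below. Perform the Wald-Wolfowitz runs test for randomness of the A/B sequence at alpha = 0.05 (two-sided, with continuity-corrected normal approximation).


Step 1: Compute median = 15.50; label A = above, B = below.
Labels in order: BABAABABBAABAB  (n_A = 7, n_B = 7)
Step 2: Count runs R = 11.
Step 3: Under H0 (random ordering), E[R] = 2*n_A*n_B/(n_A+n_B) + 1 = 2*7*7/14 + 1 = 8.0000.
        Var[R] = 2*n_A*n_B*(2*n_A*n_B - n_A - n_B) / ((n_A+n_B)^2 * (n_A+n_B-1)) = 8232/2548 = 3.2308.
        SD[R] = 1.7974.
Step 4: Continuity-corrected z = (R - 0.5 - E[R]) / SD[R] = (11 - 0.5 - 8.0000) / 1.7974 = 1.3909.
Step 5: Two-sided p-value via normal approximation = 2*(1 - Phi(|z|)) = 0.164264.
Step 6: alpha = 0.05. fail to reject H0.

R = 11, z = 1.3909, p = 0.164264, fail to reject H0.


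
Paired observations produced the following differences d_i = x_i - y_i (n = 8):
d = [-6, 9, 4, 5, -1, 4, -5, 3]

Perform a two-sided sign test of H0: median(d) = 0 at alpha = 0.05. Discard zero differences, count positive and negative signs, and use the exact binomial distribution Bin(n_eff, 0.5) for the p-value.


Step 1: Discard zero differences. Original n = 8; n_eff = number of nonzero differences = 8.
Nonzero differences (with sign): -6, +9, +4, +5, -1, +4, -5, +3
Step 2: Count signs: positive = 5, negative = 3.
Step 3: Under H0: P(positive) = 0.5, so the number of positives S ~ Bin(8, 0.5).
Step 4: Two-sided exact p-value = sum of Bin(8,0.5) probabilities at or below the observed probability = 0.726562.
Step 5: alpha = 0.05. fail to reject H0.

n_eff = 8, pos = 5, neg = 3, p = 0.726562, fail to reject H0.


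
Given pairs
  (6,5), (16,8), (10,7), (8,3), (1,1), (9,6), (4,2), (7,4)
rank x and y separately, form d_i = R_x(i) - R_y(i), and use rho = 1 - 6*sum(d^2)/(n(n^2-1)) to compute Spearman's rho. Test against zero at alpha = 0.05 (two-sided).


Step 1: Rank x and y separately (midranks; no ties here).
rank(x): 6->3, 16->8, 10->7, 8->5, 1->1, 9->6, 4->2, 7->4
rank(y): 5->5, 8->8, 7->7, 3->3, 1->1, 6->6, 2->2, 4->4
Step 2: d_i = R_x(i) - R_y(i); compute d_i^2.
  (3-5)^2=4, (8-8)^2=0, (7-7)^2=0, (5-3)^2=4, (1-1)^2=0, (6-6)^2=0, (2-2)^2=0, (4-4)^2=0
sum(d^2) = 8.
Step 3: rho = 1 - 6*8 / (8*(8^2 - 1)) = 1 - 48/504 = 0.904762.
Step 4: Under H0, t = rho * sqrt((n-2)/(1-rho^2)) = 5.2034 ~ t(6).
Step 5: Two-sided p-value from the t-distribution with 6 df = 0.002008.
Step 6: alpha = 0.05. reject H0.

rho = 0.9048, p = 0.002008, reject H0 at alpha = 0.05.


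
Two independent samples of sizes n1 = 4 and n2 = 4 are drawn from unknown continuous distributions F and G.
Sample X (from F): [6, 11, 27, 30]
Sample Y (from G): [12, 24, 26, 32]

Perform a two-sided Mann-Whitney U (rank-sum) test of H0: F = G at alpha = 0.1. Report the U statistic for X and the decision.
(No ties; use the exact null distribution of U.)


Step 1: Combine and sort all 8 observations; assign midranks.
sorted (value, group): (6,X), (11,X), (12,Y), (24,Y), (26,Y), (27,X), (30,X), (32,Y)
ranks: 6->1, 11->2, 12->3, 24->4, 26->5, 27->6, 30->7, 32->8
Step 2: Rank sum for X: R1 = 1 + 2 + 6 + 7 = 16.
Step 3: U_X = R1 - n1(n1+1)/2 = 16 - 4*5/2 = 16 - 10 = 6.
       U_Y = n1*n2 - U_X = 16 - 6 = 10.
Step 4: No ties, so the exact null distribution of U (based on enumerating the C(8,4) = 70 equally likely rank assignments) gives the two-sided p-value.
Step 5: p-value = 0.685714; compare to alpha = 0.1. fail to reject H0.

U_X = 6, p = 0.685714, fail to reject H0 at alpha = 0.1.


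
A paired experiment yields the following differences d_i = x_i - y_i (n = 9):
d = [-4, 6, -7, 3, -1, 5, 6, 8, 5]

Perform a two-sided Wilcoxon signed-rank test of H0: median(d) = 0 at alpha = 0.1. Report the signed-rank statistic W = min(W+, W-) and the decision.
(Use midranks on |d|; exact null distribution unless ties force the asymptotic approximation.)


Step 1: Drop any zero differences (none here) and take |d_i|.
|d| = [4, 6, 7, 3, 1, 5, 6, 8, 5]
Step 2: Midrank |d_i| (ties get averaged ranks).
ranks: |4|->3, |6|->6.5, |7|->8, |3|->2, |1|->1, |5|->4.5, |6|->6.5, |8|->9, |5|->4.5
Step 3: Attach original signs; sum ranks with positive sign and with negative sign.
W+ = 6.5 + 2 + 4.5 + 6.5 + 9 + 4.5 = 33
W- = 3 + 8 + 1 = 12
(Check: W+ + W- = 45 should equal n(n+1)/2 = 45.)
Step 4: Test statistic W = min(W+, W-) = 12.
Step 5: Ties in |d|, so use the tie-corrected normal approximation.
        E[W] = n(n+1)/4 = 9*10/4 = 22.5.
        Tie groups: |d|=5 (t=2), |d|=6 (t=2); sum(t^3 - t) = 12.
        Var[W] = n(n+1)(2n+1)/24 - sum(t^3-t)/48 = 1710/24 - 12/48 = 71.
        z = (W - E[W]) / sqrt(Var[W]) = (12 - 22.5) / 8.4261 = -1.2461.
        Two-sided p = 2*Phi(z) = 0.212720.
Step 6: alpha = 0.1. fail to reject H0.

W+ = 33, W- = 12, W = min = 12, p = 0.212720, fail to reject H0.


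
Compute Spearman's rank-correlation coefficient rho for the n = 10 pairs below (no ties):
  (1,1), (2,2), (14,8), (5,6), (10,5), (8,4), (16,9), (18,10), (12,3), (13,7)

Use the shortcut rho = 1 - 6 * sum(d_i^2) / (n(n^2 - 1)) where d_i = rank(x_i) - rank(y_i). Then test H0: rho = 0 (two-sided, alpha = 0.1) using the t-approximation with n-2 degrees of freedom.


Step 1: Rank x and y separately (midranks; no ties here).
rank(x): 1->1, 2->2, 14->8, 5->3, 10->5, 8->4, 16->9, 18->10, 12->6, 13->7
rank(y): 1->1, 2->2, 8->8, 6->6, 5->5, 4->4, 9->9, 10->10, 3->3, 7->7
Step 2: d_i = R_x(i) - R_y(i); compute d_i^2.
  (1-1)^2=0, (2-2)^2=0, (8-8)^2=0, (3-6)^2=9, (5-5)^2=0, (4-4)^2=0, (9-9)^2=0, (10-10)^2=0, (6-3)^2=9, (7-7)^2=0
sum(d^2) = 18.
Step 3: rho = 1 - 6*18 / (10*(10^2 - 1)) = 1 - 108/990 = 0.890909.
Step 4: Under H0, t = rho * sqrt((n-2)/(1-rho^2)) = 5.5482 ~ t(8).
Step 5: Two-sided p-value from the t-distribution with 8 df = 0.000542.
Step 6: alpha = 0.1. reject H0.

rho = 0.8909, p = 0.000542, reject H0 at alpha = 0.1.


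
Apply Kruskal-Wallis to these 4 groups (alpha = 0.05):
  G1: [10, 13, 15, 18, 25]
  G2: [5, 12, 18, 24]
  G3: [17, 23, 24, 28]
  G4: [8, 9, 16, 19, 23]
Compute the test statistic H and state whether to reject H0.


Step 1: Combine all N = 18 observations and assign midranks.
sorted (value, group, rank): (5,G2,1), (8,G4,2), (9,G4,3), (10,G1,4), (12,G2,5), (13,G1,6), (15,G1,7), (16,G4,8), (17,G3,9), (18,G1,10.5), (18,G2,10.5), (19,G4,12), (23,G3,13.5), (23,G4,13.5), (24,G2,15.5), (24,G3,15.5), (25,G1,17), (28,G3,18)
Step 2: Sum ranks within each group.
R_1 = 44.5 (n_1 = 5)
R_2 = 32 (n_2 = 4)
R_3 = 56 (n_3 = 4)
R_4 = 38.5 (n_4 = 5)
Step 3: H = 12/(N(N+1)) * sum(R_i^2/n_i) - 3(N+1)
     = 12/(18*19) * (44.5^2/5 + 32^2/4 + 56^2/4 + 38.5^2/5) - 3*19
     = 0.035088 * 1732.5 - 57
     = 3.789474.
Step 4: Ties present; correction factor C = 1 - 18/(18^3 - 18) = 0.996904. Corrected H = 3.789474 / 0.996904 = 3.801242.
Step 5: Under H0, H ~ chi^2(3); p-value = 0.283742.
Step 6: alpha = 0.05. fail to reject H0.

H = 3.8012, df = 3, p = 0.283742, fail to reject H0.


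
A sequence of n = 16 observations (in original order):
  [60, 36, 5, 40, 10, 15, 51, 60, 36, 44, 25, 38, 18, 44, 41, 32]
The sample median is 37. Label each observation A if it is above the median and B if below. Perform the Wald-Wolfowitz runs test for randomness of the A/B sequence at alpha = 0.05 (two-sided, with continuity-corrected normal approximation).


Step 1: Compute median = 37; label A = above, B = below.
Labels in order: ABBABBAABABABAAB  (n_A = 8, n_B = 8)
Step 2: Count runs R = 12.
Step 3: Under H0 (random ordering), E[R] = 2*n_A*n_B/(n_A+n_B) + 1 = 2*8*8/16 + 1 = 9.0000.
        Var[R] = 2*n_A*n_B*(2*n_A*n_B - n_A - n_B) / ((n_A+n_B)^2 * (n_A+n_B-1)) = 14336/3840 = 3.7333.
        SD[R] = 1.9322.
Step 4: Continuity-corrected z = (R - 0.5 - E[R]) / SD[R] = (12 - 0.5 - 9.0000) / 1.9322 = 1.2939.
Step 5: Two-sided p-value via normal approximation = 2*(1 - Phi(|z|)) = 0.195709.
Step 6: alpha = 0.05. fail to reject H0.

R = 12, z = 1.2939, p = 0.195709, fail to reject H0.


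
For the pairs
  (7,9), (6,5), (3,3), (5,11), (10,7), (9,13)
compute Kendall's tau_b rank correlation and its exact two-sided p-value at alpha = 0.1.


Step 1: Enumerate the 15 unordered pairs (i,j) with i<j and classify each by sign(x_j-x_i) * sign(y_j-y_i).
  (1,2):dx=-1,dy=-4->C; (1,3):dx=-4,dy=-6->C; (1,4):dx=-2,dy=+2->D; (1,5):dx=+3,dy=-2->D
  (1,6):dx=+2,dy=+4->C; (2,3):dx=-3,dy=-2->C; (2,4):dx=-1,dy=+6->D; (2,5):dx=+4,dy=+2->C
  (2,6):dx=+3,dy=+8->C; (3,4):dx=+2,dy=+8->C; (3,5):dx=+7,dy=+4->C; (3,6):dx=+6,dy=+10->C
  (4,5):dx=+5,dy=-4->D; (4,6):dx=+4,dy=+2->C; (5,6):dx=-1,dy=+6->D
Step 2: C = 10, D = 5, total pairs = 15.
Step 3: tau = (C - D)/(n(n-1)/2) = (10 - 5)/15 = 0.333333.
Step 4: Exact two-sided p-value (enumerate n! = 720 permutations of y under H0): p = 0.469444.
Step 5: alpha = 0.1. fail to reject H0.

tau_b = 0.3333 (C=10, D=5), p = 0.469444, fail to reject H0.


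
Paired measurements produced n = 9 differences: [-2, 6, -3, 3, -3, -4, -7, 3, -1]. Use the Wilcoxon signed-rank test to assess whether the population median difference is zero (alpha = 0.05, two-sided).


Step 1: Drop any zero differences (none here) and take |d_i|.
|d| = [2, 6, 3, 3, 3, 4, 7, 3, 1]
Step 2: Midrank |d_i| (ties get averaged ranks).
ranks: |2|->2, |6|->8, |3|->4.5, |3|->4.5, |3|->4.5, |4|->7, |7|->9, |3|->4.5, |1|->1
Step 3: Attach original signs; sum ranks with positive sign and with negative sign.
W+ = 8 + 4.5 + 4.5 = 17
W- = 2 + 4.5 + 4.5 + 7 + 9 + 1 = 28
(Check: W+ + W- = 45 should equal n(n+1)/2 = 45.)
Step 4: Test statistic W = min(W+, W-) = 17.
Step 5: Ties in |d|, so use the tie-corrected normal approximation.
        E[W] = n(n+1)/4 = 9*10/4 = 22.5.
        Tie groups: |d|=3 (t=4); sum(t^3 - t) = 60.
        Var[W] = n(n+1)(2n+1)/24 - sum(t^3-t)/48 = 1710/24 - 60/48 = 70.
        z = (W - E[W]) / sqrt(Var[W]) = (17 - 22.5) / 8.3666 = -0.6574.
        Two-sided p = 2*Phi(z) = 0.510939.
Step 6: alpha = 0.05. fail to reject H0.

W+ = 17, W- = 28, W = min = 17, p = 0.510939, fail to reject H0.


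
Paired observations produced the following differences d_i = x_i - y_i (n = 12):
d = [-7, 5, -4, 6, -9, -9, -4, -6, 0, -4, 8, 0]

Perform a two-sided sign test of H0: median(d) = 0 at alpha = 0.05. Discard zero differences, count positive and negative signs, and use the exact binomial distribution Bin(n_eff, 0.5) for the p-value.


Step 1: Discard zero differences. Original n = 12; n_eff = number of nonzero differences = 10.
Nonzero differences (with sign): -7, +5, -4, +6, -9, -9, -4, -6, -4, +8
Step 2: Count signs: positive = 3, negative = 7.
Step 3: Under H0: P(positive) = 0.5, so the number of positives S ~ Bin(10, 0.5).
Step 4: Two-sided exact p-value = sum of Bin(10,0.5) probabilities at or below the observed probability = 0.343750.
Step 5: alpha = 0.05. fail to reject H0.

n_eff = 10, pos = 3, neg = 7, p = 0.343750, fail to reject H0.


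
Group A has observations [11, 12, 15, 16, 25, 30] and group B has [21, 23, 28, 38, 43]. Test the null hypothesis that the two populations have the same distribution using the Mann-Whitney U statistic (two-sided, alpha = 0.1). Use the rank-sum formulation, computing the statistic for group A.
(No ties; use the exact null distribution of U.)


Step 1: Combine and sort all 11 observations; assign midranks.
sorted (value, group): (11,X), (12,X), (15,X), (16,X), (21,Y), (23,Y), (25,X), (28,Y), (30,X), (38,Y), (43,Y)
ranks: 11->1, 12->2, 15->3, 16->4, 21->5, 23->6, 25->7, 28->8, 30->9, 38->10, 43->11
Step 2: Rank sum for X: R1 = 1 + 2 + 3 + 4 + 7 + 9 = 26.
Step 3: U_X = R1 - n1(n1+1)/2 = 26 - 6*7/2 = 26 - 21 = 5.
       U_Y = n1*n2 - U_X = 30 - 5 = 25.
Step 4: No ties, so the exact null distribution of U (based on enumerating the C(11,6) = 462 equally likely rank assignments) gives the two-sided p-value.
Step 5: p-value = 0.082251; compare to alpha = 0.1. reject H0.

U_X = 5, p = 0.082251, reject H0 at alpha = 0.1.


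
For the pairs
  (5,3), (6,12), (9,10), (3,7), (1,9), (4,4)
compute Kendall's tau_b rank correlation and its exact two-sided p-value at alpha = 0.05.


Step 1: Enumerate the 15 unordered pairs (i,j) with i<j and classify each by sign(x_j-x_i) * sign(y_j-y_i).
  (1,2):dx=+1,dy=+9->C; (1,3):dx=+4,dy=+7->C; (1,4):dx=-2,dy=+4->D; (1,5):dx=-4,dy=+6->D
  (1,6):dx=-1,dy=+1->D; (2,3):dx=+3,dy=-2->D; (2,4):dx=-3,dy=-5->C; (2,5):dx=-5,dy=-3->C
  (2,6):dx=-2,dy=-8->C; (3,4):dx=-6,dy=-3->C; (3,5):dx=-8,dy=-1->C; (3,6):dx=-5,dy=-6->C
  (4,5):dx=-2,dy=+2->D; (4,6):dx=+1,dy=-3->D; (5,6):dx=+3,dy=-5->D
Step 2: C = 8, D = 7, total pairs = 15.
Step 3: tau = (C - D)/(n(n-1)/2) = (8 - 7)/15 = 0.066667.
Step 4: Exact two-sided p-value (enumerate n! = 720 permutations of y under H0): p = 1.000000.
Step 5: alpha = 0.05. fail to reject H0.

tau_b = 0.0667 (C=8, D=7), p = 1.000000, fail to reject H0.


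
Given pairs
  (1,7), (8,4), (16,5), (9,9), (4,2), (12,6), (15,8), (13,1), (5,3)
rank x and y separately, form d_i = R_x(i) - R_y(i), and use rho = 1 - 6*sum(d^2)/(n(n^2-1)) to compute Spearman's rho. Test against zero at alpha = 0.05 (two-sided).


Step 1: Rank x and y separately (midranks; no ties here).
rank(x): 1->1, 8->4, 16->9, 9->5, 4->2, 12->6, 15->8, 13->7, 5->3
rank(y): 7->7, 4->4, 5->5, 9->9, 2->2, 6->6, 8->8, 1->1, 3->3
Step 2: d_i = R_x(i) - R_y(i); compute d_i^2.
  (1-7)^2=36, (4-4)^2=0, (9-5)^2=16, (5-9)^2=16, (2-2)^2=0, (6-6)^2=0, (8-8)^2=0, (7-1)^2=36, (3-3)^2=0
sum(d^2) = 104.
Step 3: rho = 1 - 6*104 / (9*(9^2 - 1)) = 1 - 624/720 = 0.133333.
Step 4: Under H0, t = rho * sqrt((n-2)/(1-rho^2)) = 0.3559 ~ t(7).
Step 5: Two-sided p-value from the t-distribution with 7 df = 0.732368.
Step 6: alpha = 0.05. fail to reject H0.

rho = 0.1333, p = 0.732368, fail to reject H0 at alpha = 0.05.


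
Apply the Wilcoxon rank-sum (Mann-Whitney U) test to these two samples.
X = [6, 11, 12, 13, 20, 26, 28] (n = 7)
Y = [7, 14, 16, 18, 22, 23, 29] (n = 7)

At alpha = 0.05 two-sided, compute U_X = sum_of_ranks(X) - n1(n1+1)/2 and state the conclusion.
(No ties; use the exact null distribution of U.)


Step 1: Combine and sort all 14 observations; assign midranks.
sorted (value, group): (6,X), (7,Y), (11,X), (12,X), (13,X), (14,Y), (16,Y), (18,Y), (20,X), (22,Y), (23,Y), (26,X), (28,X), (29,Y)
ranks: 6->1, 7->2, 11->3, 12->4, 13->5, 14->6, 16->7, 18->8, 20->9, 22->10, 23->11, 26->12, 28->13, 29->14
Step 2: Rank sum for X: R1 = 1 + 3 + 4 + 5 + 9 + 12 + 13 = 47.
Step 3: U_X = R1 - n1(n1+1)/2 = 47 - 7*8/2 = 47 - 28 = 19.
       U_Y = n1*n2 - U_X = 49 - 19 = 30.
Step 4: No ties, so the exact null distribution of U (based on enumerating the C(14,7) = 3432 equally likely rank assignments) gives the two-sided p-value.
Step 5: p-value = 0.534965; compare to alpha = 0.05. fail to reject H0.

U_X = 19, p = 0.534965, fail to reject H0 at alpha = 0.05.


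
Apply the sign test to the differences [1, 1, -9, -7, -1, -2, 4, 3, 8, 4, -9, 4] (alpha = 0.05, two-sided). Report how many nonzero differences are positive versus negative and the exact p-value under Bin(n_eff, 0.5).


Step 1: Discard zero differences. Original n = 12; n_eff = number of nonzero differences = 12.
Nonzero differences (with sign): +1, +1, -9, -7, -1, -2, +4, +3, +8, +4, -9, +4
Step 2: Count signs: positive = 7, negative = 5.
Step 3: Under H0: P(positive) = 0.5, so the number of positives S ~ Bin(12, 0.5).
Step 4: Two-sided exact p-value = sum of Bin(12,0.5) probabilities at or below the observed probability = 0.774414.
Step 5: alpha = 0.05. fail to reject H0.

n_eff = 12, pos = 7, neg = 5, p = 0.774414, fail to reject H0.


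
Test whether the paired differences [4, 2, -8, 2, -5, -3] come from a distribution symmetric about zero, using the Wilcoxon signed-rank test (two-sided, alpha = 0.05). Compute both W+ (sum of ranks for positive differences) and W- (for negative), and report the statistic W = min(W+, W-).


Step 1: Drop any zero differences (none here) and take |d_i|.
|d| = [4, 2, 8, 2, 5, 3]
Step 2: Midrank |d_i| (ties get averaged ranks).
ranks: |4|->4, |2|->1.5, |8|->6, |2|->1.5, |5|->5, |3|->3
Step 3: Attach original signs; sum ranks with positive sign and with negative sign.
W+ = 4 + 1.5 + 1.5 = 7
W- = 6 + 5 + 3 = 14
(Check: W+ + W- = 21 should equal n(n+1)/2 = 21.)
Step 4: Test statistic W = min(W+, W-) = 7.
Step 5: Ties in |d|, so use the tie-corrected normal approximation.
        E[W] = n(n+1)/4 = 6*7/4 = 10.5.
        Tie groups: |d|=2 (t=2); sum(t^3 - t) = 6.
        Var[W] = n(n+1)(2n+1)/24 - sum(t^3-t)/48 = 546/24 - 6/48 = 22.625.
        z = (W - E[W]) / sqrt(Var[W]) = (7 - 10.5) / 4.7566 = -0.7358.
        Two-sided p = 2*Phi(z) = 0.461838.
Step 6: alpha = 0.05. fail to reject H0.

W+ = 7, W- = 14, W = min = 7, p = 0.461838, fail to reject H0.


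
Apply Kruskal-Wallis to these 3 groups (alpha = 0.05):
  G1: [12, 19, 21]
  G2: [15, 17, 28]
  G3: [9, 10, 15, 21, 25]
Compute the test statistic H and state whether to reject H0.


Step 1: Combine all N = 11 observations and assign midranks.
sorted (value, group, rank): (9,G3,1), (10,G3,2), (12,G1,3), (15,G2,4.5), (15,G3,4.5), (17,G2,6), (19,G1,7), (21,G1,8.5), (21,G3,8.5), (25,G3,10), (28,G2,11)
Step 2: Sum ranks within each group.
R_1 = 18.5 (n_1 = 3)
R_2 = 21.5 (n_2 = 3)
R_3 = 26 (n_3 = 5)
Step 3: H = 12/(N(N+1)) * sum(R_i^2/n_i) - 3(N+1)
     = 12/(11*12) * (18.5^2/3 + 21.5^2/3 + 26^2/5) - 3*12
     = 0.090909 * 403.367 - 36
     = 0.669697.
Step 4: Ties present; correction factor C = 1 - 12/(11^3 - 11) = 0.990909. Corrected H = 0.669697 / 0.990909 = 0.675841.
Step 5: Under H0, H ~ chi^2(2); p-value = 0.713252.
Step 6: alpha = 0.05. fail to reject H0.

H = 0.6758, df = 2, p = 0.713252, fail to reject H0.
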